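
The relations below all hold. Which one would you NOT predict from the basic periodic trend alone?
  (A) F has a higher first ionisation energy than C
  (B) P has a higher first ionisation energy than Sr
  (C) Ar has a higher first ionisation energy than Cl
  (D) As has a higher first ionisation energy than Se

(D)

The general trend: first ionisation energy increases across a period and decreases down a group.
(A) F (period 2, group 17) vs C (period 2, group 14): the stated order agrees with the simple trend.
(B) P (period 3, group 15) vs Sr (period 5, group 2): the stated order agrees with the simple trend.
(C) Ar (period 3, group 18) vs Cl (period 3, group 17): the stated order agrees with the simple trend.
(D) As (period 4, group 15) vs Se (period 4, group 16): the stated order contradicts the simple trend.
The exception is (D): Se (4p⁴) ionizes more easily than half-filled As (4p³).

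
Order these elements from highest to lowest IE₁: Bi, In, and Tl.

Bi, Tl, In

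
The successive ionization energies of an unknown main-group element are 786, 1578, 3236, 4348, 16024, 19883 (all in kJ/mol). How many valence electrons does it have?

Look for the largest jump between consecutive ionization energies: IE5/IE4 ≈ 3.7, far larger than any earlier ratio.
That jump marks the point where a core electron is being removed. So the atom has 4 valence electrons.

4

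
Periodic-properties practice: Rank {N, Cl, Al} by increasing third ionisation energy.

Consider each +2 ion: N²⁺ still has 3 valence electrons; Cl²⁺ still has 5 valence electrons; Al²⁺ still has 1 valence electron.
All are still removing valence electrons, so compare the +2 ions as you would atoms: IE_3 generally rises across a period (higher Z_eff) and falls down a group (larger shell), subject to the usual subshell exceptions.
Valence configurations: N²⁺ [He]2s²2p¹, Cl²⁺ [Ne]3s²3p³, Al²⁺ [Ne]3s¹.
Approximate IE_3 values (kJ/mol): N 4578, Cl 3822, Al 2745.
So the third ionization energies run Al < Cl < N.

Al, Cl, N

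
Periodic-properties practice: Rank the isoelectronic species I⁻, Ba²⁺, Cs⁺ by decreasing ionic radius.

I⁻, Cs⁺, Ba²⁺

All of these have 54 electrons, so size is governed by nuclear charge alone: the more protons, the stronger the pull on the same electron cloud, and the smaller the ion.
Nuclear charges: Ba²⁺ (Z=56), Cs⁺ (Z=55), I⁻ (Z=53).
Largest to smallest: I⁻ > Cs⁺ > Ba²⁺.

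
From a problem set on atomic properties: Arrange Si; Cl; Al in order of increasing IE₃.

After 2 electrons have been removed, what remains? Si²⁺ still has 2 valence electrons; Cl²⁺ still has 5 valence electrons; Al²⁺ still has 1 valence electron.
All are still removing valence electrons, so compare the +2 ions as you would atoms: IE_3 generally rises across a period (higher Z_eff) and falls down a group (larger shell), subject to the usual subshell exceptions.
Valence configurations: Si²⁺ [Ne]3s², Cl²⁺ [Ne]3s²3p³, Al²⁺ [Ne]3s¹.
Tabulated IE_3 (kJ/mol): Si 3232, Cl 3822, Al 2745.
Overall IE_3 order: Al < Si < Cl.

Al, Si, Cl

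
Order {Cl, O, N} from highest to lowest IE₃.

The third ionization energy removes an electron from the +2 ion. For each element: Cl²⁺ still has 5 valence electrons; O²⁺ still has 4 valence electrons; N²⁺ still has 3 valence electrons.
All are still removing valence electrons, so compare the +2 ions as you would atoms: IE_3 generally rises across a period (higher Z_eff) and falls down a group (larger shell), subject to the usual subshell exceptions.
Valence configurations: Cl²⁺ [Ne]3s²3p³, O²⁺ [He]2s²2p², N²⁺ [He]2s²2p¹.
Tabulated IE_3 (kJ/mol): Cl 3822, O 5300, N 4578.
Overall IE_3 order: Cl < N < O.

O > N > Cl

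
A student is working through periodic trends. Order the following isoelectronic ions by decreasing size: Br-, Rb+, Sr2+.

Br-, Rb+, Sr2+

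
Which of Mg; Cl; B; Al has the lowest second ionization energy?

Mg

Consider each +1 ion: Mg⁺ still has 1 valence electron; Cl⁺ still has 6 valence electrons; B⁺ still has 2 valence electrons; Al⁺ still has 2 valence electrons.
All are still removing valence electrons, so compare the +1 ions as you would atoms: IE_2 generally rises across a period (higher Z_eff) and falls down a group (larger shell), subject to the usual subshell exceptions.
Valence configurations: Mg⁺ [Ne]3s¹, Cl⁺ [Ne]3s²3p⁴, B⁺ [He]2s², Al⁺ [Ne]3s².
Tabulated IE_2 (kJ/mol): Mg 1451, Cl 2298, B 2427, Al 1817.
So the second ionization energies run Mg < Al < Cl < B.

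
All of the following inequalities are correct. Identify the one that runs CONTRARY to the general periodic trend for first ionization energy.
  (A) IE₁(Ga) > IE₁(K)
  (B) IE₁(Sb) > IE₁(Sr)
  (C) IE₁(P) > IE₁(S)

(C)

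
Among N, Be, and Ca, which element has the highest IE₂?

N

After 1 electron has been removed, what remains? N⁺ still has 4 valence electrons; Be⁺ still has 1 valence electron; Ca⁺ still has 1 valence electron.
All are still removing valence electrons, so compare the +1 ions as you would atoms: IE_2 generally rises across a period (higher Z_eff) and falls down a group (larger shell), subject to the usual subshell exceptions.
Valence configurations: N⁺ [He]2s²2p², Be⁺ [He]2s¹, Ca⁺ [Ar]4s¹.
Tabulated IE_2 (kJ/mol): N 2856, Be 1757, Ca 1145.
Overall IE_2 order: Ca < Be < N.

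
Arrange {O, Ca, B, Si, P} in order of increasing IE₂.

Ca < Si < P < B < O

The second ionization energy removes an electron from the +1 ion. For each element: O⁺ still has 5 valence electrons; Ca⁺ still has 1 valence electron; B⁺ still has 2 valence electrons; Si⁺ still has 3 valence electrons; P⁺ still has 4 valence electrons.
All are still removing valence electrons, so compare the +1 ions as you would atoms: IE_2 generally rises across a period (higher Z_eff) and falls down a group (larger shell), subject to the usual subshell exceptions.
Valence configurations: O⁺ [He]2s²2p³, Ca⁺ [Ar]4s¹, B⁺ [He]2s², Si⁺ [Ne]3s²3p¹, P⁺ [Ne]3s²3p².
Approximate IE_2 values (kJ/mol): O 3388, Ca 1145, B 2427, Si 1577, P 1907.
Overall IE_2 order: Ca < Si < P < B < O.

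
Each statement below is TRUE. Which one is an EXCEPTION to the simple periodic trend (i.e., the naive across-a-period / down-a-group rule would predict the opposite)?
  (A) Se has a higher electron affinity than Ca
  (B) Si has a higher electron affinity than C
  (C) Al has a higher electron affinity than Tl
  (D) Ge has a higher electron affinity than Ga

The general trend: electron affinity increases across a period and decreases down a group.
(A) Se (period 4, group 16) vs Ca (period 4, group 2): the stated order agrees with the simple trend.
(B) Si (period 3, group 14) vs C (period 2, group 14): the stated order contradicts the simple trend.
(C) Al (period 3, group 13) vs Tl (period 6, group 13): the stated order agrees with the simple trend.
(D) Ge (period 4, group 14) vs Ga (period 4, group 13): the stated order agrees with the simple trend.
The exception is (B): Si's larger, more diffuse 3p orbitals accept an added electron slightly more readily than C's compact 2p.

(B)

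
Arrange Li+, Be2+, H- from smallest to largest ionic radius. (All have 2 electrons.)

Be2+ < Li+ < H-

All of these have 2 electrons, so size is governed by nuclear charge alone: the more protons, the stronger the pull on the same electron cloud, and the smaller the ion.
Nuclear charges: Be2+ (Z=4), Li+ (Z=3), H- (Z=1).
Smallest to largest: Be2+ < Li+ < H-.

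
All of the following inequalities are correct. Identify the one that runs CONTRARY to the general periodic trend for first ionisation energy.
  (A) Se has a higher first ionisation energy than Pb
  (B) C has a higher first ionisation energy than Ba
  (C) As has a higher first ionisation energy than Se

The general trend: first ionisation energy increases across a period and decreases down a group.
(A) Se (period 4, group 16) vs Pb (period 6, group 14): the stated order agrees with the simple trend.
(B) C (period 2, group 14) vs Ba (period 6, group 2): the stated order agrees with the simple trend.
(C) As (period 4, group 15) vs Se (period 4, group 16): the stated order contradicts the simple trend.
The exception is (C): Se (4p⁴) ionizes more easily than half-filled As (4p³).

(C)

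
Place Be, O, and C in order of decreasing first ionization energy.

Be is in period 2, group 2; C is in period 2, group 14; O is in period 2, group 16.
Across a period the outer electron is held more tightly (higher IE₁); down a group it sits in a higher shell, more shielded, and comes off more easily.
All lie in period 2, so first ionization energy increases left to right.
So from highest to lowest: O > C > Be.

O > C > Be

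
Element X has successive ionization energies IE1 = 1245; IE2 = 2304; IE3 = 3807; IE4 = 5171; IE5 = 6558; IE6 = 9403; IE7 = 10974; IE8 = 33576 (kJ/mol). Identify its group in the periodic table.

Group 17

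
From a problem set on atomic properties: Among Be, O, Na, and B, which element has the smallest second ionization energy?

Be

After 1 electron has been removed, what remains? Be⁺ still has 1 valence electron; O⁺ still has 5 valence electrons; Na⁺ is the bare [Ne] core; B⁺ still has 2 valence electrons.
Core electrons are held far more tightly than valence electrons, so Na tops the IE_2 order.
Valence configurations: Be⁺ [He]2s¹, O⁺ [He]2s²2p³, B⁺ [He]2s².
Tabulated IE_2 (kJ/mol): Be 1757, O 3388, Na 4562, B 2427.
Hence IE_2: Be < B < O < Na.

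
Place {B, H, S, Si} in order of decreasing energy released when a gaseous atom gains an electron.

S, Si, H, B

EA tends to increase across a period and decrease down a group, though the pattern is less regular than for IE or radius.
These span different periods and groups, so the two trends combine.
H > B: the two effects oppose for this pair; the down-group effect wins (73 vs 27 kJ/mol).
Si > H: period and group pull opposite ways; the across-period shift dominates (134 vs 73 kJ/mol).
S > Si: both are in period 3; the period trend gives S the larger value.
Tabulated electron affinity (kJ/mol): H 73, B 27, Si 134, S 200.
So from highest to lowest: S > Si > H > B.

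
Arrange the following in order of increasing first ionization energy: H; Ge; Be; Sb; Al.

Al, Ge, Sb, Be, H

H is in period 1, group 1; Be is in period 2, group 2; Al is in period 3, group 13; Ge is in period 4, group 14; Sb is in period 5, group 15.
Across a period the outer electron is held more tightly (higher IE₁); down a group it sits in a higher shell, more shielded, and comes off more easily.
These sit on a diagonal, where the across-period and down-group effects partly cancel.
Ge > Al: period and group pull opposite ways; the across-period shift dominates (762 vs 578 kJ/mol).
Sb > Ge: period and group pull opposite ways; the across-period shift dominates (831 vs 762 kJ/mol).
Be > Sb: the two effects oppose for this pair; the down-group effect wins (900 vs 831 kJ/mol).
H > Be: the two effects oppose for this pair; the down-group effect wins (1312 vs 900 kJ/mol).
Tabulated first ionization energy (kJ/mol): H 1312, Be 900, Al 578, Ge 762, Sb 831.
So from lowest to highest: Al < Ge < Sb < Be < H.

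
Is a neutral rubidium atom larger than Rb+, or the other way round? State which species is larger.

Forming Rb+ removes 1 electron from Rb. Fewer electrons for the same nuclear charge means less shielding and a higher Z_eff on the remaining electrons, and for main-group metals the entire outer shell is lost.
A cation is smaller than its parent atom: Rb+ < Rb.

Rb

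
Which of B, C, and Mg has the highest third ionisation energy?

Mg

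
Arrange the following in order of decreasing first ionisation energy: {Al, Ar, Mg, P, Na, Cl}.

Na is in period 3, group 1; Mg is in period 3, group 2; Al is in period 3, group 13; P is in period 3, group 15; Cl is in period 3, group 17; Ar is in period 3, group 18.
First ionization energy rises across a period (greater Z_eff holds electrons more tightly) and falls down a group (valence electrons are farther from the nucleus).
All lie in period 3; the across-period trend (first ionization energy increases left to right) applies, with the exception below.
Note the exception: Mg has a higher first ionization energy than Al, contrary to the simple trend — Al's single 3p electron is easier to remove than one from Mg's filled 3s².
Approximate values (kJ/mol): Na 496, Mg 738, Al 578, P 1012, Cl 1251, Ar 1521.
So from highest to lowest: Ar > Cl > P > Mg > Al > Na.

Ar > Cl > P > Mg > Al > Na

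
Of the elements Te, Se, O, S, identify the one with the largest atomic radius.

Te

O is in period 2, group 16; S is in period 3, group 16; Se is in period 4, group 16; Te is in period 5, group 16.
Atomic radius shrinks across a period as nuclear charge pulls the same shell inward, and grows down a group as new shells are added.
All are in group 16, so atomic radius increases down the group.
The largest atomic radius among these belongs to Te.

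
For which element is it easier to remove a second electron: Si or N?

The second ionization energy removes an electron from the +1 ion. For each element: Si⁺ still has 3 valence electrons; N⁺ still has 4 valence electrons.
All are still removing valence electrons, so compare the +1 ions as you would atoms: IE_2 generally rises across a period (higher Z_eff) and falls down a group (larger shell), subject to the usual subshell exceptions.
Valence configurations: Si⁺ [Ne]3s²3p¹, N⁺ [He]2s²2p².
Approximate IE_2 values (kJ/mol): Si 1577, N 2856.
Hence IE_2: Si < N.

Si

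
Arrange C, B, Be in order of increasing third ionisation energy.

B < C < Be

Consider each +2 ion: C²⁺ still has 2 valence electrons; B²⁺ still has 1 valence electron; Be²⁺ is the bare [He] core.
Core electrons are held far more tightly than valence electrons, so Be tops the IE_3 order.
Valence configurations: C²⁺ [He]2s², B²⁺ [He]2s¹.
Approximate IE_3 values (kJ/mol): C 4620, B 3660, Be 14849.
Overall IE_3 order: B < C < Be.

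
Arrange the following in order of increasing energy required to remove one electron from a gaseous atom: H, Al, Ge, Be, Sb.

H is in period 1, group 1; Be is in period 2, group 2; Al is in period 3, group 13; Ge is in period 4, group 14; Sb is in period 5, group 15.
Across a period the outer electron is held more tightly (higher IE₁); down a group it sits in a higher shell, more shielded, and comes off more easily.
These sit on a diagonal, where the across-period and down-group effects partly cancel.
Ge > Al: the two effects oppose for this pair; the across-period effect wins (762 vs 578 kJ/mol).
Sb > Ge: the two effects oppose for this pair; the across-period effect wins (831 vs 762 kJ/mol).
Be > Sb: the two effects oppose for this pair; the down-group effect wins (900 vs 831 kJ/mol).
H > Be: period and group pull opposite ways; the down-group shift dominates (1312 vs 900 kJ/mol).
For reference (kJ/mol): H 1312, Be 900, Al 578, Ge 762, Sb 831.
So from lowest to highest: Al < Ge < Sb < Be < H.

Al, Ge, Sb, Be, H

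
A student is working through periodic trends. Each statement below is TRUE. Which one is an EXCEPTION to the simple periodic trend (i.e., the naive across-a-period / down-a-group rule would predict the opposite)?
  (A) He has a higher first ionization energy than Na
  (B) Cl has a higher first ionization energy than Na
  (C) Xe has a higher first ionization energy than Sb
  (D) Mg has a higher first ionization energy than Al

The general trend: first ionization energy increases across a period and decreases down a group.
(A) He (period 1, group 18) vs Na (period 3, group 1): the stated order agrees with the simple trend.
(B) Cl (period 3, group 17) vs Na (period 3, group 1): the stated order agrees with the simple trend.
(C) Xe (period 5, group 18) vs Sb (period 5, group 15): the stated order agrees with the simple trend.
(D) Mg (period 3, group 2) vs Al (period 3, group 13): the stated order contradicts the simple trend.
The exception is (D): Al's single 3p electron is easier to remove than one from Mg's filled 3s².

(D)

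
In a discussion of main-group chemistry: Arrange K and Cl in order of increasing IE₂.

The second ionization energy removes an electron from the +1 ion. For each element: K⁺ is the bare [Ar] core; Cl⁺ still has 6 valence electrons.
Breaking into a closed-shell core is much more expensive than removing a leftover valence electron — K has the largest IE_2 here.
Tabulated IE_2 (kJ/mol): K 3052, Cl 2298.
So the second ionization energies run Cl < K.

Cl < K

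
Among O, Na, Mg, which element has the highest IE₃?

Mg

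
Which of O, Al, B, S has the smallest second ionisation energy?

Al

The second ionization energy removes an electron from the +1 ion. For each element: O⁺ still has 5 valence electrons; Al⁺ still has 2 valence electrons; B⁺ still has 2 valence electrons; S⁺ still has 5 valence electrons.
All are still removing valence electrons, so compare the +1 ions as you would atoms: IE_2 generally rises across a period (higher Z_eff) and falls down a group (larger shell), subject to the usual subshell exceptions.
Valence configurations: O⁺ [He]2s²2p³, Al⁺ [Ne]3s², B⁺ [He]2s², S⁺ [Ne]3s²3p³.
Approximate IE_2 values (kJ/mol): O 3388, Al 1817, B 2427, S 2252.
Overall IE_2 order: Al < S < B < O.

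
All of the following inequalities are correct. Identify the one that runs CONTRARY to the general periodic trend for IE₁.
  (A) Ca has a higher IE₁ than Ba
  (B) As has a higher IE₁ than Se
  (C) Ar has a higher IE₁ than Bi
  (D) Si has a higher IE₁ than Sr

(B)

The general trend: IE₁ increases across a period and decreases down a group.
(A) Ca (period 4, group 2) vs Ba (period 6, group 2): the stated order agrees with the simple trend.
(B) As (period 4, group 15) vs Se (period 4, group 16): the stated order contradicts the simple trend.
(C) Ar (period 3, group 18) vs Bi (period 6, group 15): the stated order agrees with the simple trend.
(D) Si (period 3, group 14) vs Sr (period 5, group 2): the stated order agrees with the simple trend.
The exception is (B): Se (4p⁴) ionizes more easily than half-filled As (4p³).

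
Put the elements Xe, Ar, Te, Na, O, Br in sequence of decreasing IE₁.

O is in period 2, group 16; Na is in period 3, group 1; Ar is in period 3, group 18; Br is in period 4, group 17; Te is in period 5, group 16; Xe is in period 5, group 18.
Across a period the outer electron is held more tightly (higher IE₁); down a group it sits in a higher shell, more shielded, and comes off more easily.
Neither a single period nor a single group — weigh both effects.
Te > Na: period and group pull opposite ways; the across-period shift dominates (869 vs 496 kJ/mol).
Br > Te: both effects reinforce here, so Br is clearly the higher of the two.
Xe > Br: the two effects oppose for this pair; the across-period effect wins (1170 vs 1140 kJ/mol).
O > Xe: the two effects oppose for this pair; the down-group effect wins (1314 vs 1170 kJ/mol).
Ar > O: the two effects oppose for this pair; the across-period effect wins (1521 vs 1314 kJ/mol).
Approximate values (kJ/mol): O 1314, Na 496, Ar 1521, Br 1140, Te 869, Xe 1170.
So from highest to lowest: Ar > O > Xe > Br > Te > Na.

Ar, O, Xe, Br, Te, Na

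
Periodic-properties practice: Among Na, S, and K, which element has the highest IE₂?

Na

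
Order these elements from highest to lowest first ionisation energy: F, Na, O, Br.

O is in period 2, group 16; F is in period 2, group 17; Na is in period 3, group 1; Br is in period 4, group 17.
First ionization energy rises across a period (greater Z_eff holds electrons more tightly) and falls down a group (valence electrons are farther from the nucleus).
Here both period and group differ, so the two effects have to be weighed against each other.
Br > Na: period and group pull opposite ways; the across-period shift dominates (1140 vs 496 kJ/mol).
O > Br: the two effects oppose for this pair; the down-group effect wins (1314 vs 1140 kJ/mol).
F > O: both are in period 2; the period trend gives F the larger value.
For reference (kJ/mol): O 1314, F 1681, Na 496, Br 1140.
So from highest to lowest: F > O > Br > Na.

F, O, Br, Na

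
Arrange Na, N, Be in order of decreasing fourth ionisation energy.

Be, Na, N

After 3 electrons have been removed, what remains? Na³⁺ is already 2 electrons into the core; N³⁺ still has 2 valence electrons; Be³⁺ is already 1 electron into the core.
Core electrons are held far more tightly than valence electrons, so Na and Be top the IE_4 order.
Approximate IE_4 values (kJ/mol): Na 9543, N 7475, Be 21007.
Overall IE_4 order: N < Na < Be.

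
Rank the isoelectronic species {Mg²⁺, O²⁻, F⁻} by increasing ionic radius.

All of these have 10 electrons, so size is governed by nuclear charge alone: the more protons, the stronger the pull on the same electron cloud, and the smaller the ion.
Nuclear charges: Mg²⁺ (Z=12), F⁻ (Z=9), O²⁻ (Z=8).
Smallest to largest: Mg²⁺ < F⁻ < O²⁻.

Mg²⁺ < F⁻ < O²⁻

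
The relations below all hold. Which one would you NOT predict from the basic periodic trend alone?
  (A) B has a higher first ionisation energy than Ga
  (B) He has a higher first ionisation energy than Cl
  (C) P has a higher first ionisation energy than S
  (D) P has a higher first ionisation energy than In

(C)

The general trend: first ionisation energy increases across a period and decreases down a group.
(A) B (period 2, group 13) vs Ga (period 4, group 13): the stated order agrees with the simple trend.
(B) He (period 1, group 18) vs Cl (period 3, group 17): the stated order agrees with the simple trend.
(C) P (period 3, group 15) vs S (period 3, group 16): the stated order contradicts the simple trend.
(D) P (period 3, group 15) vs In (period 5, group 13): the stated order agrees with the simple trend.
The exception is (C): S (3p⁴) ionizes more easily than half-filled P (3p³) because the paired 3p electron in S is pushed out by e⁻–e⁻ repulsion.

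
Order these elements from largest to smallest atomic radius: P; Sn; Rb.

P is in period 3, group 15; Rb is in period 5, group 1; Sn is in period 5, group 14.
Moving right in a period, electrons are added to the same shell under a stronger nuclear pull, so atoms get smaller; moving down, a new shell is opened and atoms get larger.
Neither a single period nor a single group — weigh both effects.
Sn > P: both effects reinforce here, so Sn is clearly the larger of the two.
Rb > Sn: Rb lies to the left of Sn in period 5, so the across-period effect alone puts Rb larger.
For reference (pm): P 111, Rb 210, Sn 140.
So from largest to smallest: Rb > Sn > P.

Rb > Sn > P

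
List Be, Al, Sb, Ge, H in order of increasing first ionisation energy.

Al < Ge < Sb < Be < H

H is in period 1, group 1; Be is in period 2, group 2; Al is in period 3, group 13; Ge is in period 4, group 14; Sb is in period 5, group 15.
IE₁ increases left→right with effective nuclear charge and decreases top→bottom as the valence shell moves farther out.
These sit on a diagonal, where the across-period and down-group effects partly cancel.
Ge > Al: period and group pull opposite ways; the across-period shift dominates (762 vs 578 kJ/mol).
Sb > Ge: the two effects oppose for this pair; the across-period effect wins (831 vs 762 kJ/mol).
Be > Sb: the two effects oppose for this pair; the down-group effect wins (900 vs 831 kJ/mol).
H > Be: period and group pull opposite ways; the down-group shift dominates (1312 vs 900 kJ/mol).
For reference (kJ/mol): H 1312, Be 900, Al 578, Ge 762, Sb 831.
So from lowest to highest: Al < Ge < Sb < Be < H.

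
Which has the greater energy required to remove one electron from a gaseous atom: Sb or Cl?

Cl

Cl is in period 3, group 17; Sb is in period 5, group 15.
Across a period the outer electron is held more tightly (higher IE₁); down a group it sits in a higher shell, more shielded, and comes off more easily.
Here both period and group differ, so the two effects have to be weighed against each other.
Cl > Sb: relative to Sb, both the across-period and down-group shifts push Cl's first ionization energy up.
Approximate values (kJ/mol): Cl 1251, Sb 831.
So Cl has the greater energy required to remove one electron from a gaseous atom (Cl > Sb).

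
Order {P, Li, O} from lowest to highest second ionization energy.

IE_2 is the cost of taking one more electron from the +1 cation: P⁺ still has 4 valence electrons; Li⁺ is the bare [He] core; O⁺ still has 5 valence electrons.
Core electrons are held far more tightly than valence electrons, so Li tops the IE_2 order.
Valence configurations: P⁺ [Ne]3s²3p², O⁺ [He]2s²2p³.
Approximate IE_2 values (kJ/mol): P 1907, Li 7298, O 3388.
So the second ionization energies run P < O < Li.

P < O < Li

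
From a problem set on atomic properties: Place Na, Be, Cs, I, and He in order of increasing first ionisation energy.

Cs, Na, Be, I, He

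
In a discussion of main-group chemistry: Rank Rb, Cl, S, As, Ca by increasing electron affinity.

S is in period 3, group 16; Cl is in period 3, group 17; Ca is in period 4, group 2; As is in period 4, group 15; Rb is in period 5, group 1.
Atoms with high Z_eff and room in the valence shell (especially the halogens) have the most exothermic electron affinities.
Neither a single period nor a single group — weigh both effects.
Rb > Ca: this pair runs against the simple trend — see the exception note.
As > Rb: relative to Rb, both the across-period and down-group shifts push As's electron affinity up.
S > As: relative to As, both the across-period and down-group shifts push S's electron affinity up.
Cl > S: both are in period 3; the period trend gives Cl the larger value.
Note the exception: Rb has a higher electron affinity than Ca, contrary to the simple trend — adding an electron to Ca (ns²) has to open a new, higher-energy np subshell, which is unfavourable.
Tabulated electron affinity (kJ/mol): S 200, Cl 349, Ca 2, As 78, Rb 47.
So from lowest to highest: Ca < Rb < As < S < Cl.

Ca < Rb < As < S < Cl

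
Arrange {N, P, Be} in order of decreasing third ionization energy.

Be, N, P

Consider each +2 ion: N²⁺ still has 3 valence electrons; P²⁺ still has 3 valence electrons; Be²⁺ is the bare [He] core.
Core electrons are held far more tightly than valence electrons, so Be tops the IE_3 order.
Valence configurations: N²⁺ [He]2s²2p¹, P²⁺ [Ne]3s²3p¹.
Tabulated IE_3 (kJ/mol): N 4578, P 2914, Be 14849.
Putting it together, IE_3: P < N < Be.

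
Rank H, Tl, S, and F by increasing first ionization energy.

Tl < S < H < F

H is in period 1, group 1; F is in period 2, group 17; S is in period 3, group 16; Tl is in period 6, group 13.
Removing the outermost electron gets harder across a period and easier down a group.
These span different periods and groups, so the two trends combine.
S > Tl: both effects reinforce here, so S is clearly the higher of the two.
H > S: the two effects oppose for this pair; the down-group effect wins (1312 vs 1000 kJ/mol).
F > H: period and group pull opposite ways; the across-period shift dominates (1681 vs 1312 kJ/mol).
Approximate values (kJ/mol): H 1312, F 1681, S 1000, Tl 589.
So from lowest to highest: Tl < S < H < F.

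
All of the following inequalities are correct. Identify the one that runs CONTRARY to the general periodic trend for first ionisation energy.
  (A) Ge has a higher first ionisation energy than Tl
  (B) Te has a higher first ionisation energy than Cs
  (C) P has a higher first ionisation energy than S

The general trend: first ionisation energy increases across a period and decreases down a group.
(A) Ge (period 4, group 14) vs Tl (period 6, group 13): the stated order agrees with the simple trend.
(B) Te (period 5, group 16) vs Cs (period 6, group 1): the stated order agrees with the simple trend.
(C) P (period 3, group 15) vs S (period 3, group 16): the stated order contradicts the simple trend.
The exception is (C): S (3p⁴) ionizes more easily than half-filled P (3p³) because the paired 3p electron in S is pushed out by e⁻–e⁻ repulsion.

(C)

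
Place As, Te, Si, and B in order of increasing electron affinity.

B < As < Si < Te

B is in period 2, group 13; Si is in period 3, group 14; As is in period 4, group 15; Te is in period 5, group 16.
Electron affinity generally becomes more exothermic across a period toward the halogens and less exothermic down a group.
These sit on a diagonal, where the across-period and down-group effects partly cancel.
As > B: period and group pull opposite ways; the across-period shift dominates (78 vs 27 kJ/mol).
Si > As: the two effects oppose for this pair; the down-group effect wins (134 vs 78 kJ/mol).
Te > Si: period and group pull opposite ways; the across-period shift dominates (190 vs 134 kJ/mol).
Approximate values (kJ/mol): B 27, Si 134, As 78, Te 190.
So from lowest to highest: B < As < Si < Te.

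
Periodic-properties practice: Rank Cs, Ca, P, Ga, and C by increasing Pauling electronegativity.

EN rises left→right (higher Z_eff, smaller atoms) and falls top→bottom (larger, more shielded atoms).
Here both period and group differ, so the two effects have to be weighed against each other.
Ca > Cs: relative to Cs, both the across-period and down-group shifts push Ca's electronegativity up.
Ga > Ca: both are in period 4; the period trend gives Ga the larger value.
P > Ga: relative to Ga, both the across-period and down-group shifts push P's electronegativity up.
C > P: period and group pull opposite ways; the down-group shift dominates (2.55 vs 2.19).
Tabulated electronegativity (Pauling): C 2.55, P 2.19, Ca 1.00, Ga 1.81, Cs 0.79.
So from lowest to highest: Cs < Ca < Ga < P < C.

Cs, Ca, Ga, P, C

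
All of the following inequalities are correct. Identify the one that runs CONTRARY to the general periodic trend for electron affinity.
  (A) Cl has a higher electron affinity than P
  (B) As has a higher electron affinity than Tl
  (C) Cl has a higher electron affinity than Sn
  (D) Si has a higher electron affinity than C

The general trend: electron affinity increases across a period and decreases down a group.
(A) Cl (period 3, group 17) vs P (period 3, group 15): the stated order agrees with the simple trend.
(B) As (period 4, group 15) vs Tl (period 6, group 13): the stated order agrees with the simple trend.
(C) Cl (period 3, group 17) vs Sn (period 5, group 14): the stated order agrees with the simple trend.
(D) Si (period 3, group 14) vs C (period 2, group 14): the stated order contradicts the simple trend.
The exception is (D): Si's larger, more diffuse 3p orbitals accept an added electron slightly more readily than C's compact 2p.

(D)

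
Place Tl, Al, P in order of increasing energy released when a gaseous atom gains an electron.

Al is in period 3, group 13; P is in period 3, group 15; Tl is in period 6, group 13.
Adding an electron releases more energy for atoms nearer the top right (short of the noble gases).
These span different periods and groups, so the two trends combine.
Al > Tl: Al sits above Tl in group 13, so the down-group effect alone puts Al higher.
P > Al: both are in period 3; the period trend gives P the larger value.
For reference (kJ/mol): Al 42, P 72, Tl 19.
So from lowest to highest: Tl < Al < P.

Tl < Al < P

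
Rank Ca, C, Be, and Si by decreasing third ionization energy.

After 2 electrons have been removed, what remains? Ca²⁺ is the bare [Ar] core; C²⁺ still has 2 valence electrons; Be²⁺ is the bare [He] core; Si²⁺ still has 2 valence electrons.
Pulling an electron out of a noble-gas core costs far more than removing a remaining valence electron, so Ca and Be sit at the high end of IE_3.
Valence configurations: C²⁺ [He]2s², Si²⁺ [Ne]3s².
Tabulated IE_3 (kJ/mol): Ca 4912, C 4620, Be 14849, Si 3232.
Overall IE_3 order: Si < C < Ca < Be.

Be > Ca > C > Si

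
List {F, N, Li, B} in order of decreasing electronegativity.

F > N > B > Li

Smaller atoms with higher effective nuclear charge are more electronegative.
All lie in period 2, so electronegativity increases left to right.
So from highest to lowest: F > N > B > Li.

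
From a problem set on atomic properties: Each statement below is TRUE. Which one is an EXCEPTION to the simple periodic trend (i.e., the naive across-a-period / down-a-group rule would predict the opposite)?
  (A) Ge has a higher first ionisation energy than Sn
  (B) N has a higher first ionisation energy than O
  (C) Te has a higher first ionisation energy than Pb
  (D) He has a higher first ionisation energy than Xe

The general trend: first ionisation energy increases across a period and decreases down a group.
(A) Ge (period 4, group 14) vs Sn (period 5, group 14): the stated order agrees with the simple trend.
(B) N (period 2, group 15) vs O (period 2, group 16): the stated order contradicts the simple trend.
(C) Te (period 5, group 16) vs Pb (period 6, group 14): the stated order agrees with the simple trend.
(D) He (period 1, group 18) vs Xe (period 5, group 18): the stated order agrees with the simple trend.
The exception is (B): pairing an electron in O's 2p⁴ costs repulsion energy, so O ionizes more easily than half-filled N (2p³).

(B)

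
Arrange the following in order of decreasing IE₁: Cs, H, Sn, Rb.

H, Sn, Rb, Cs

H is in period 1, group 1; Rb is in period 5, group 1; Sn is in period 5, group 14; Cs is in period 6, group 1.
Removing the outermost electron gets harder across a period and easier down a group.
Neither a single period nor a single group — weigh both effects.
Rb > Cs: they share group 1; the group trend gives Rb the larger value.
Sn > Rb: Sn lies to the right of Rb in period 5, so the across-period effect alone puts Sn higher.
H > Sn: period and group pull opposite ways; the down-group shift dominates (1312 vs 709 kJ/mol).
Tabulated first ionization energy (kJ/mol): H 1312, Rb 403, Sn 709, Cs 376.
So from highest to lowest: H > Sn > Rb > Cs.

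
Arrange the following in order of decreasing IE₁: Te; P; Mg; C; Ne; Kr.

Ne > Kr > C > P > Te > Mg

C is in period 2, group 14; Ne is in period 2, group 18; Mg is in period 3, group 2; P is in period 3, group 15; Kr is in period 4, group 18; Te is in period 5, group 16.
IE₁ increases left→right with effective nuclear charge and decreases top→bottom as the valence shell moves farther out.
Here both period and group differ, so the two effects have to be weighed against each other.
Te > Mg: period and group pull opposite ways; the across-period shift dominates (869 vs 738 kJ/mol).
P > Te: the two effects oppose for this pair; the down-group effect wins (1012 vs 869 kJ/mol).
C > P: period and group pull opposite ways; the down-group shift dominates (1086 vs 1012 kJ/mol).
Kr > C: the two effects oppose for this pair; the across-period effect wins (1351 vs 1086 kJ/mol).
Ne > Kr: they share group 18; the group trend gives Ne the larger value.
Approximate values (kJ/mol): C 1086, Ne 2081, Mg 738, P 1012, Kr 1351, Te 869.
So from highest to lowest: Ne > Kr > C > P > Te > Mg.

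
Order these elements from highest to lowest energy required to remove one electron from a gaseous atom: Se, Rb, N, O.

N is in period 2, group 15; O is in period 2, group 16; Se is in period 4, group 16; Rb is in period 5, group 1.
Removing the outermost electron gets harder across a period and easier down a group.
Here both period and group differ, so the two effects have to be weighed against each other.
Se > Rb: relative to Rb, both the across-period and down-group shifts push Se's first ionization energy up.
O > Se: they share group 16; the group trend gives O the larger value.
N > O: this pair runs against the simple trend — see the exception note.
Note the exception: N has a higher first ionization energy than O, contrary to the simple trend — pairing an electron in O's 2p⁴ costs repulsion energy, so O ionizes more easily than half-filled N (2p³).
Approximate values (kJ/mol): N 1402, O 1314, Se 941, Rb 403.
So from highest to lowest: N > O > Se > Rb.

N > O > Se > Rb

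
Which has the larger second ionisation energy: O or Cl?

O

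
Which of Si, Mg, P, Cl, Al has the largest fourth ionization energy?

Al

Consider each +3 ion: Si³⁺ still has 1 valence electron; Mg³⁺ is already 1 electron into the core; P³⁺ still has 2 valence electrons; Cl³⁺ still has 4 valence electrons; Al³⁺ is the bare [Ne] core.
Pulling an electron out of a noble-gas core costs far more than removing a remaining valence electron, so Mg and Al sit at the high end of IE_4.
Valence configurations: Si³⁺ [Ne]3s¹, P³⁺ [Ne]3s², Cl³⁺ [Ne]3s²3p².
Approximate IE_4 values (kJ/mol): Si 4356, Mg 10543, P 4964, Cl 5159, Al 11577.
So the fourth ionization energies run Si < P < Cl < Mg < Al.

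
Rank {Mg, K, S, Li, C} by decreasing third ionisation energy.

Li > Mg > C > K > S

The third ionization energy removes an electron from the +2 ion. For each element: Mg²⁺ is the bare [Ne] core; K²⁺ is already 1 electron into the core; S²⁺ still has 4 valence electrons; Li²⁺ is already 1 electron into the core; C²⁺ still has 2 valence electrons.
Usually core removal costs more than valence removal, but here the competition is close: a tightly held n=2 valence electron can cost more to remove than an n=3 core electron, so the actual values have to decide it.
Valence configurations: S²⁺ [Ne]3s²3p², C²⁺ [He]2s².
Approximate IE_3 values (kJ/mol): Mg 7733, K 4420, S 3357, Li 11815, C 4620.
Putting it together, IE_3: S < K < C < Mg < Li.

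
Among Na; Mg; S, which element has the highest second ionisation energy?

The second ionization energy removes an electron from the +1 ion. For each element: Na⁺ is the bare [Ne] core; Mg⁺ still has 1 valence electron; S⁺ still has 5 valence electrons.
Breaking into a closed-shell core is much more expensive than removing a leftover valence electron — Na has the largest IE_2 here.
Valence configurations: Mg⁺ [Ne]3s¹, S⁺ [Ne]3s²3p³.
The numbers (kJ/mol): Na 4562, Mg 1451, S 2252.
So the second ionization energies run Mg < S < Na.

Na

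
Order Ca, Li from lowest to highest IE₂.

Ca < Li

IE_2 is the cost of taking one more electron from the +1 cation: Ca⁺ still has 1 valence electron; Li⁺ is the bare [He] core.
Core electrons are held far more tightly than valence electrons, so Li tops the IE_2 order.
The numbers (kJ/mol): Ca 1145, Li 7298.
Overall IE_2 order: Ca < Li.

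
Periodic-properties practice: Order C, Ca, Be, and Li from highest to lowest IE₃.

After 2 electrons have been removed, what remains? C²⁺ still has 2 valence electrons; Ca²⁺ is the bare [Ar] core; Be²⁺ is the bare [He] core; Li²⁺ is already 1 electron into the core.
Breaking into a closed-shell core is much more expensive than removing a leftover valence electron — Ca, Li and Be have the largest IE_3 here.
Tabulated IE_3 (kJ/mol): C 4620, Ca 4912, Be 14849, Li 11815.
So the third ionization energies run C < Ca < Li < Be.

Be, Li, Ca, C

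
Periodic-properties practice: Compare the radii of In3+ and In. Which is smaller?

Forming In3+ removes 3 electrons from In. Fewer electrons for the same nuclear charge means less shielding and a higher Z_eff on the remaining electrons, and for main-group metals the entire outer shell is lost.
A cation is smaller than its parent atom: In3+ < In.

In3+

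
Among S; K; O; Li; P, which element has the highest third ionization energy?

Li

IE_3 is the cost of taking one more electron from the +2 cation: S²⁺ still has 4 valence electrons; K²⁺ is already 1 electron into the core; O²⁺ still has 4 valence electrons; Li²⁺ is already 1 electron into the core; P²⁺ still has 3 valence electrons.
Usually core removal costs more than valence removal, but here the competition is close: a tightly held n=2 valence electron can cost more to remove than an n=3 core electron, so the actual values have to decide it.
Valence configurations: S²⁺ [Ne]3s²3p², O²⁺ [He]2s²2p², P²⁺ [Ne]3s²3p¹.
Tabulated IE_3 (kJ/mol): S 3357, K 4420, O 5300, Li 11815, P 2914.
Hence IE_3: P < S < K < O < Li.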